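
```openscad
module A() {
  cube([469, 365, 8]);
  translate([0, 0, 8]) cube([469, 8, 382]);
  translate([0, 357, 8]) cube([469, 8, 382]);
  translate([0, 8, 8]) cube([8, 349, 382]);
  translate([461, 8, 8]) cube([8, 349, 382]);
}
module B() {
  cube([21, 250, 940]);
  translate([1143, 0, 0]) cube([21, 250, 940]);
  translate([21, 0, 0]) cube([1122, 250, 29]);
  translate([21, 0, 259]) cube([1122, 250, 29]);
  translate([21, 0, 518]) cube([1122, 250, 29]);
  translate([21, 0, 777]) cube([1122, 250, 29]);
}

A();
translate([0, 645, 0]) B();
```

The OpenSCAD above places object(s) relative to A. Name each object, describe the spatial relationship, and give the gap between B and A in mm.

A is an open box. B is a bookshelf. The bookshelf is on the floor beside the open box on its +y side. The gap between the bookshelf and the open box is 280 mm.

The bookshelf's nearest face is 280 mm from the open box's +y face.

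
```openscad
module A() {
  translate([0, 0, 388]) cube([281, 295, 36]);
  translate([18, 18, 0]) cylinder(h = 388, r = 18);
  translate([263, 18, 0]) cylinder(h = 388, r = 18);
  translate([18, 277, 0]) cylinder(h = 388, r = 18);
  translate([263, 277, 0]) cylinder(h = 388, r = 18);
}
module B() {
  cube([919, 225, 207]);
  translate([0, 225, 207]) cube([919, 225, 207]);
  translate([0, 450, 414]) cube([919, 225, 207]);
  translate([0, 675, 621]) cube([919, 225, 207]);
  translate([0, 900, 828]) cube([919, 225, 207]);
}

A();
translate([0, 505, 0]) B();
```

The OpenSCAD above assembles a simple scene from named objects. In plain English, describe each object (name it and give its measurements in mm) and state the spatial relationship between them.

A is a four-legged stool. The seat is 281×295 mm, 36 mm thick, top at z = 424 mm. It stands on four round legs, each 36 mm in diameter, from z = 0 to the seat underside, each leg's axis is inset half a diameter from the nearest pair of seat edges (so the leg's bounding box is flush with the corner).

B is a run of 5 identical solid stair steps. Each tread is 919×225 mm and each step block is 207 mm high. Step 1 rests on the floor; step k is offset from step 1 by (k−1)×225 mm in y and (k−1)×207 mm in z.

The staircase is on the floor beside the stool on its +y side.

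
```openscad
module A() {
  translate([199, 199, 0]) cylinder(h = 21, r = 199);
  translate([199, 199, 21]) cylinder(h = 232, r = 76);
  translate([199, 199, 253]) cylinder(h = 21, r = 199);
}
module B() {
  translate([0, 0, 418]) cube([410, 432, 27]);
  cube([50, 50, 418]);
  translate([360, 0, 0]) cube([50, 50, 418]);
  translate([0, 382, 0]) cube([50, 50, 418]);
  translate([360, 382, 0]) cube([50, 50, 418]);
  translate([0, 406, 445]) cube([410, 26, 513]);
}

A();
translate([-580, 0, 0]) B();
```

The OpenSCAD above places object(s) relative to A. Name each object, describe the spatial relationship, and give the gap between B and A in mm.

The chair's nearest face is 170 mm from the spool's −x face.

A is a spool. B is a chair. The chair is on the floor beside the spool on its −x side. The gap between the chair and the spool is 170 mm.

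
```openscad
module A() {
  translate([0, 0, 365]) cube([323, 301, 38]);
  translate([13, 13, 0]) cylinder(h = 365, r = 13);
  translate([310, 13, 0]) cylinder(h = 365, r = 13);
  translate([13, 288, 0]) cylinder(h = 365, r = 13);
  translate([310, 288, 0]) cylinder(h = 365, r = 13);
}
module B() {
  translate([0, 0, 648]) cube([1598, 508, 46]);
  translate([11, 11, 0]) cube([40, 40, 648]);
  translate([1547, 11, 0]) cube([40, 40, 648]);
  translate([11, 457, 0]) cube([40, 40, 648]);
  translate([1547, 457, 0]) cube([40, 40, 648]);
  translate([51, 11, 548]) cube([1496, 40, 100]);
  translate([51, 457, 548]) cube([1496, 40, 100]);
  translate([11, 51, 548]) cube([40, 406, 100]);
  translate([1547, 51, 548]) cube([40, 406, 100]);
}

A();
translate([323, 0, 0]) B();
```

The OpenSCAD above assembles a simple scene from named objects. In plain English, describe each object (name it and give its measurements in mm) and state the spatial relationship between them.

A is a four-legged stool. The seat is a 323×301×38 mm slab whose top surface is at z = 403 mm; four round legs, each 26 mm in diameter, run from the floor (z = 0) to the underside of the seat, each leg's axis is inset half a diameter from the nearest pair of seat edges (so the leg's bounding box is flush with the corner).

B is a table: top 1598 mm (x) × 508 mm (y), 46 mm thick, upper face at z = 694 mm, on four 40×40 mm square legs, each inset 11 mm from the nearest pair of top edges, running from z = 0 to the bottom of the top. Four apron rails, 40 mm thick and 100 mm tall, run between adjacent legs with their top edges flush with the underside of the top and their outer faces flush with the legs' outer faces.

The table is against the stool's +x side, with their −y faces flush.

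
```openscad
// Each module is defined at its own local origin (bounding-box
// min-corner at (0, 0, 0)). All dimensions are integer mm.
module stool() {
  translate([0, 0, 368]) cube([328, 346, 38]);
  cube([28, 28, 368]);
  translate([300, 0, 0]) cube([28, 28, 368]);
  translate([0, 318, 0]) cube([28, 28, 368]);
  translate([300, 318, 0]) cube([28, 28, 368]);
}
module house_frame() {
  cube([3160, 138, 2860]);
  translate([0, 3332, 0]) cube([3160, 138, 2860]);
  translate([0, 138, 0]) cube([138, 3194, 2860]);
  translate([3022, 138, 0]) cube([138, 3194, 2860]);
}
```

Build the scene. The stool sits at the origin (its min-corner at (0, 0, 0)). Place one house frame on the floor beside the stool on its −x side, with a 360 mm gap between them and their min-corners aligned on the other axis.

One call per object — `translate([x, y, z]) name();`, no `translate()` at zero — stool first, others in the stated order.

stool();
translate([-3520, 0, 0]) house_frame();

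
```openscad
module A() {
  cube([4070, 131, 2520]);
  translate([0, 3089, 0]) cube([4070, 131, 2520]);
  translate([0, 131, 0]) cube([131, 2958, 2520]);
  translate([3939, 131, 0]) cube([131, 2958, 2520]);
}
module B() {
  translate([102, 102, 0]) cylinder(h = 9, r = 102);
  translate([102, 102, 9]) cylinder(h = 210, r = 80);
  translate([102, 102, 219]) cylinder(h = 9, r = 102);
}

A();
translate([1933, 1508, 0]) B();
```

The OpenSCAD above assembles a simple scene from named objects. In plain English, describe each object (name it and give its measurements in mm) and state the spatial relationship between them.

A is the wall frame of a small rectangular building: four walls, each 2520 mm tall and 131 mm thick, enclosing a footprint 4070 mm (x) by 3220 mm (y) outside-to-outside, with no floor or roof. The front and back walls (the −y and +y sides) span the full width; the two side walls fit between them.

B is a spool: two coaxial disc flanges of radius 102 mm and thickness 9 mm, joined by a core cylinder of radius 80 mm and height 210 mm. The lower flange rests on z = 0 and the three cylinders share a vertical axis.

The spool sits inside the house frame, centred.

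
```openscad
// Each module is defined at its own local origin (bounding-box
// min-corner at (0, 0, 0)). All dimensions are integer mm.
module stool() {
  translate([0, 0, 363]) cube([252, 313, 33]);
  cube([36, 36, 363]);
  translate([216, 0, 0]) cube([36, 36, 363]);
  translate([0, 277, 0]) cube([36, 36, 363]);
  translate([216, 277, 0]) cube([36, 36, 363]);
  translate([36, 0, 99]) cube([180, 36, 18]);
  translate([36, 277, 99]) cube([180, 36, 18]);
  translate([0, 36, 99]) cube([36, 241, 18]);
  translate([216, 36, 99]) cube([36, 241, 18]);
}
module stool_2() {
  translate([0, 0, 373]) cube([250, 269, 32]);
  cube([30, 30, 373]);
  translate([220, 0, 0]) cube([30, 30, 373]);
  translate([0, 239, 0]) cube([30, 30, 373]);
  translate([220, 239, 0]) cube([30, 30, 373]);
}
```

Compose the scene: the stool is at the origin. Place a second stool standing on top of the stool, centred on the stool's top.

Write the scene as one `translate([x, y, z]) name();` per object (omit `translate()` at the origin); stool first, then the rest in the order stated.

stool();
translate([1, 22, 396]) stool_2();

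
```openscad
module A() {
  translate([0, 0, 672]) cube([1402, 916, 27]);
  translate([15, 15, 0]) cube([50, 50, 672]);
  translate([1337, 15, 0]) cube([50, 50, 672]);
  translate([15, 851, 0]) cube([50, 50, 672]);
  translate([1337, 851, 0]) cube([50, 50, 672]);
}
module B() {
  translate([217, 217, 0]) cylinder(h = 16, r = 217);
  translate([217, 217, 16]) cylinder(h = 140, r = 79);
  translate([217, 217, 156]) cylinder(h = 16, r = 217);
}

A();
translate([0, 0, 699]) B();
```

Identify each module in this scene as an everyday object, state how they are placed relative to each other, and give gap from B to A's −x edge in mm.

The spool's min-x is at 0; the table's min-x is 0; gap = 0 mm.

A is a table. B is a spool. The spool is on top of the table. The gap from the spool to the table's −x edge is 0 mm.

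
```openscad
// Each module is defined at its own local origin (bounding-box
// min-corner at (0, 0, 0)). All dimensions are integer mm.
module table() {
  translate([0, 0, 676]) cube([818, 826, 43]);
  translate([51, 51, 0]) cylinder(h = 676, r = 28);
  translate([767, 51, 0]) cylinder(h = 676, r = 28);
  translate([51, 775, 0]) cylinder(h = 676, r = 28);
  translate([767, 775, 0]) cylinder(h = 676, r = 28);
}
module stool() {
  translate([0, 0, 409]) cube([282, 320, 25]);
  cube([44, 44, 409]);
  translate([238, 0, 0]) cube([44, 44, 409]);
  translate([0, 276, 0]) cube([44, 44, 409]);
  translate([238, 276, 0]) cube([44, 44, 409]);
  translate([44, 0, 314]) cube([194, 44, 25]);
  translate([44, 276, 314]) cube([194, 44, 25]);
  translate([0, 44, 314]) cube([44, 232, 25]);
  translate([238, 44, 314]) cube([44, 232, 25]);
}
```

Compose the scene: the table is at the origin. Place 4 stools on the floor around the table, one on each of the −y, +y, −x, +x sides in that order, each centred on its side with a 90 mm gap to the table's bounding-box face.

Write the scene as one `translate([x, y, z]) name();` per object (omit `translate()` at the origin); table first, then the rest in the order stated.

table();
translate([268, -410, 0]) stool();
translate([268, 916, 0]) stool();
translate([-372, 253, 0]) stool();
translate([908, 253, 0]) stool();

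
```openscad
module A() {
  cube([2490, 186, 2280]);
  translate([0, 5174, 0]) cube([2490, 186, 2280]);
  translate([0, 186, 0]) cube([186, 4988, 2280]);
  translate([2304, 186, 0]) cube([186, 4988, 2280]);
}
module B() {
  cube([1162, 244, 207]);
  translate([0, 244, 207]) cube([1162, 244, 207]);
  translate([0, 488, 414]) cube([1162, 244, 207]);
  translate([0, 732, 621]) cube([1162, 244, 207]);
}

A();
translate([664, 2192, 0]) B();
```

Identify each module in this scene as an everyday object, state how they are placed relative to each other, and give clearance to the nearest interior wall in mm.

Clearances: x = 478, y = 2006; minimum 478 mm.

A is a house frame. B is a staircase. The staircase sits inside the house frame, centred. The clearance to the nearest interior wall is 478 mm.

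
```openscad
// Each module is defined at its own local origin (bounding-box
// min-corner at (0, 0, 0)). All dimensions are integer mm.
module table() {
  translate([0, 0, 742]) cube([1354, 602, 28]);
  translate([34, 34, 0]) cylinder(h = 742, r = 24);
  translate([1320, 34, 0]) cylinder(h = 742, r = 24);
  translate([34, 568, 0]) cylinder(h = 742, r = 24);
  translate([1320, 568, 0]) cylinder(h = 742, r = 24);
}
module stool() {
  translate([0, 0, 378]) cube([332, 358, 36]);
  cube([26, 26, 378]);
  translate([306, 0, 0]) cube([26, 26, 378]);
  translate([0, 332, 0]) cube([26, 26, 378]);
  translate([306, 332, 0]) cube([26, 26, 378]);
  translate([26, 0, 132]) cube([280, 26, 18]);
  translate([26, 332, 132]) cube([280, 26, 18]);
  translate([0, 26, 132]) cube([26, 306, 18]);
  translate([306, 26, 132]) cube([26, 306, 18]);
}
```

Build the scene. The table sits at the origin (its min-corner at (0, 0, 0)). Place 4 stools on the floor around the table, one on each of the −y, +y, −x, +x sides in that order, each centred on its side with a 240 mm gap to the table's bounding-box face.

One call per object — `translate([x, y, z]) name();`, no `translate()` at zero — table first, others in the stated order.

table();
translate([511, -598, 0]) stool();
translate([511, 842, 0]) stool();
translate([-572, 122, 0]) stool();
translate([1594, 122, 0]) stool();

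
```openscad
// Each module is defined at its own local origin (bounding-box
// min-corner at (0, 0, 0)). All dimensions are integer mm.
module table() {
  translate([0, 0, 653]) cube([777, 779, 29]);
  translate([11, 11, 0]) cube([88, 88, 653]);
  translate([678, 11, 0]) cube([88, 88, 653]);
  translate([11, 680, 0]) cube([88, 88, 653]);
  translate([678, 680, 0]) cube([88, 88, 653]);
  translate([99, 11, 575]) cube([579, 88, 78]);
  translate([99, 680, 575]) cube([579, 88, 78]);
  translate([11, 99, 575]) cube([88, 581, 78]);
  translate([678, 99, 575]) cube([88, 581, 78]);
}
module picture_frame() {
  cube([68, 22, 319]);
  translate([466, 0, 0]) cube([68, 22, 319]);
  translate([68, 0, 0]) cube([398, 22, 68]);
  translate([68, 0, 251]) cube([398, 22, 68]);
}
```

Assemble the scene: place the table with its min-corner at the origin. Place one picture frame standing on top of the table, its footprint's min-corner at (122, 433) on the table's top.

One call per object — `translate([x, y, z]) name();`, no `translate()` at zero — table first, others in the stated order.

table();
translate([122, 433, 682]) picture_frame();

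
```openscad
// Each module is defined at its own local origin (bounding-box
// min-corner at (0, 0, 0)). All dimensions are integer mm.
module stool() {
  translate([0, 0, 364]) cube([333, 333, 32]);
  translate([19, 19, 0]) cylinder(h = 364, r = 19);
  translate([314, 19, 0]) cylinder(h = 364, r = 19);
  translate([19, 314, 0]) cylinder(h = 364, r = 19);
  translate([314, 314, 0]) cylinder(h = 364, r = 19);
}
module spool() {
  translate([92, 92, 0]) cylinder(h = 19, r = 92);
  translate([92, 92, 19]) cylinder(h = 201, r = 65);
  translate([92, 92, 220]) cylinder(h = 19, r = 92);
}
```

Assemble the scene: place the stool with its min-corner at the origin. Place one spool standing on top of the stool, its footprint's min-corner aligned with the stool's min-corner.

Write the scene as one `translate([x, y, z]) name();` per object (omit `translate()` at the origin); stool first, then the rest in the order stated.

stool();
translate([0, 0, 396]) spool();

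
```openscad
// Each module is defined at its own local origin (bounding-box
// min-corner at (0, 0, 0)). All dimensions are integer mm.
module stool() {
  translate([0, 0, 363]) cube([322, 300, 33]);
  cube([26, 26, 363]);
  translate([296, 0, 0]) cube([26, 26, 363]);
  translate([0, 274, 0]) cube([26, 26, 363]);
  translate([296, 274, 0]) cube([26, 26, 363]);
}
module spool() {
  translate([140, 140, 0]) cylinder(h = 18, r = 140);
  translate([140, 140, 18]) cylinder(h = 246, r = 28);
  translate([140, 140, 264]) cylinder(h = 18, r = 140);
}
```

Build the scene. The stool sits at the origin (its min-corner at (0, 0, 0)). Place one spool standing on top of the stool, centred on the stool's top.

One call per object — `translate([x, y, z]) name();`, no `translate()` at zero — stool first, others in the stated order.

stool();
translate([21, 10, 396]) spool();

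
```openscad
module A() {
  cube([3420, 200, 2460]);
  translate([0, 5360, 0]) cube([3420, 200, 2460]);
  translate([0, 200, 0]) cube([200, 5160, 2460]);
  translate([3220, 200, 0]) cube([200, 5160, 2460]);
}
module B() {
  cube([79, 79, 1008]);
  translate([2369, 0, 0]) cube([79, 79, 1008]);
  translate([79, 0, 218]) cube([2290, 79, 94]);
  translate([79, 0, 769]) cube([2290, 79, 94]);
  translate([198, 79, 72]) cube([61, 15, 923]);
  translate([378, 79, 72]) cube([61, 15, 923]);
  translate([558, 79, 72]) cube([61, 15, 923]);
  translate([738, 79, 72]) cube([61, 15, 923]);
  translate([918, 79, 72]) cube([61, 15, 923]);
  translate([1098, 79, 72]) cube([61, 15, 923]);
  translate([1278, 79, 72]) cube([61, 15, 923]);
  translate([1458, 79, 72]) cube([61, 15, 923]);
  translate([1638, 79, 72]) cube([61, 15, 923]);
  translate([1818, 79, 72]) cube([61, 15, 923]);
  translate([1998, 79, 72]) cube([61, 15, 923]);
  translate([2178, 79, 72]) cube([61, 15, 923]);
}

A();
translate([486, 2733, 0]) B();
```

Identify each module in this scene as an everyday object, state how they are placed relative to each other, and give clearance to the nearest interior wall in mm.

A is a house frame. B is a fence section. The fence section sits inside the house frame, centred. The clearance to the nearest interior wall is 286 mm.

Clearances: x = 286, y = 2533; minimum 286 mm.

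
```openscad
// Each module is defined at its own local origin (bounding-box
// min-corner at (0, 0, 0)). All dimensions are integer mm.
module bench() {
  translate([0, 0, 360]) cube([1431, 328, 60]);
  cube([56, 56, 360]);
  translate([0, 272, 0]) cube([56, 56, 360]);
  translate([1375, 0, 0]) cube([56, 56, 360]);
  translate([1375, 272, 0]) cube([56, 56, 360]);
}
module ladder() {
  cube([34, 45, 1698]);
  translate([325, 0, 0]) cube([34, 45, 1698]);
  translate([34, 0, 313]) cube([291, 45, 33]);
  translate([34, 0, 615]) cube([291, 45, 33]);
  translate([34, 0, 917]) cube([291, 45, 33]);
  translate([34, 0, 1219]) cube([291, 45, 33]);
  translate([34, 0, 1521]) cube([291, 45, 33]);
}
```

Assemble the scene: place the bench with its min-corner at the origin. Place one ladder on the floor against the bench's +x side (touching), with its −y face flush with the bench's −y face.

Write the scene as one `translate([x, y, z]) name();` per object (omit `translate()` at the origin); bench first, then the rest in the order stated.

bench();
translate([1431, 0, 0]) ladder();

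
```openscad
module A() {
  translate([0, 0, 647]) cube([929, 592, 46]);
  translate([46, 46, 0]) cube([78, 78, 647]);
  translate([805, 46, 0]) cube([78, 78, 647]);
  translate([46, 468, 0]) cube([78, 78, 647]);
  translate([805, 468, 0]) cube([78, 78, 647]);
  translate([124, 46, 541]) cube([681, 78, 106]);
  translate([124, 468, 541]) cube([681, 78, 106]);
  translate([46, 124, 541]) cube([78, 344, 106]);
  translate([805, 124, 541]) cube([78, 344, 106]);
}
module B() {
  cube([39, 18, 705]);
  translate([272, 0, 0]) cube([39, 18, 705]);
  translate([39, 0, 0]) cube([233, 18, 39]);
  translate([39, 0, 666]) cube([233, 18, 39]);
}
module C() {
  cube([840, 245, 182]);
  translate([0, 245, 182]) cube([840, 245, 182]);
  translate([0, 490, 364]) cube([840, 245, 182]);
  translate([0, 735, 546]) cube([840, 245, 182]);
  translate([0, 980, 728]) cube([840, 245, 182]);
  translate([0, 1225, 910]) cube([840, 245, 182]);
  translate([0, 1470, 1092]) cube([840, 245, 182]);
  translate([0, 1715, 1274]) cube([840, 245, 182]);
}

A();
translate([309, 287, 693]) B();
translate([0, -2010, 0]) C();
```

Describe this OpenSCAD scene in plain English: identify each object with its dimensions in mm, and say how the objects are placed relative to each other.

A is a rectangular dining table. The top is 929×592×46 mm with its upper surface at z = 693 mm. It stands on four 78×78 mm square legs, each inset 46 mm from the nearest pair of top edges, running from the floor to the underside of the top. Four apron rails, 78 mm thick and 106 mm tall, run between adjacent legs with their top edges flush with the underside of the top and their outer faces flush with the legs' outer faces.

B is a rectangular picture frame lying in the x–z plane (depth along y). The opening is 233 mm wide (x) by 627 mm tall (z), surrounded by a border 39 mm wide on all four sides. The frame is 18 mm deep and is made of two full-height vertical stiles with two horizontal rails fitted between them.

C is a run of 8 identical solid stair steps. Each tread is 840×245 mm and each step block is 182 mm high. Step 1 rests on the floor; step k is offset from step 1 by (k−1)×245 mm in y and (k−1)×182 mm in z.

The picture frame is on top of the table, centred. The staircase is on the floor beside the table on its −y side.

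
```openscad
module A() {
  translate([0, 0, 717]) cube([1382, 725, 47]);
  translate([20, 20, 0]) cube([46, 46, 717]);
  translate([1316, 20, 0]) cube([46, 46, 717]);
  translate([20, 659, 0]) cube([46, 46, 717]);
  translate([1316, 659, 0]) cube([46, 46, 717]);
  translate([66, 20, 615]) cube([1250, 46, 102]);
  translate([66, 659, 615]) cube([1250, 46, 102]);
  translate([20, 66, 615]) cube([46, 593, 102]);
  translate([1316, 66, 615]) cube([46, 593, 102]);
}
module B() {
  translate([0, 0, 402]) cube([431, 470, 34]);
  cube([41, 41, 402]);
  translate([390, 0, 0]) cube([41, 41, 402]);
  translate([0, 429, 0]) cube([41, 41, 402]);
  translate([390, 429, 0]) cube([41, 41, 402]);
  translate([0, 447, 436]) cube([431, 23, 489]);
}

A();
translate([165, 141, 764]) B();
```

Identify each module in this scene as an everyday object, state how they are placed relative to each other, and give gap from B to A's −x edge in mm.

The chair's min-x is at 165; the table's min-x is 0; gap = 165 mm.

A is a table. B is a chair. The chair is on top of the table. The gap from the chair to the table's −x edge is 165 mm.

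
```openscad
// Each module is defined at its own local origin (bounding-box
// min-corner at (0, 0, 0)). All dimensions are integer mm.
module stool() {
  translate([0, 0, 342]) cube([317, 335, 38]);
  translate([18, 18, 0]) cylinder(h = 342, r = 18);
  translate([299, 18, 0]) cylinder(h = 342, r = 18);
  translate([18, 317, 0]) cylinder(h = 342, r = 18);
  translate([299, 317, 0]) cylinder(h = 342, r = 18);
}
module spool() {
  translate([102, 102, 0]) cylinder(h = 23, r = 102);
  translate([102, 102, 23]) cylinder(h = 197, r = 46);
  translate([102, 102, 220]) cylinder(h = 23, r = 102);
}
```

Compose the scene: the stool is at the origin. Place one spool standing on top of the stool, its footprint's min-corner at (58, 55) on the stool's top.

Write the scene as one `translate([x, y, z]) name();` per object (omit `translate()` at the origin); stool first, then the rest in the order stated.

stool();
translate([58, 55, 380]) spool();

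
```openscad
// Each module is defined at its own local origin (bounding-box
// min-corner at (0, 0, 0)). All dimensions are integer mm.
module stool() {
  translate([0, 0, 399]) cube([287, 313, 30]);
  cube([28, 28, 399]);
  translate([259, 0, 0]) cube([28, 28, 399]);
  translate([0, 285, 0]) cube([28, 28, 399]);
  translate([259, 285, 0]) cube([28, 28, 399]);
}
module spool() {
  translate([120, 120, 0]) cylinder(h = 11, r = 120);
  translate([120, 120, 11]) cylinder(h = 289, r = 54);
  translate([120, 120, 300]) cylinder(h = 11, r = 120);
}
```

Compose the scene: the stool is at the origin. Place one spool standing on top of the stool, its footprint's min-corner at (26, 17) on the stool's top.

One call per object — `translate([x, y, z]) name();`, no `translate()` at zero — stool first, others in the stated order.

stool();
translate([26, 17, 429]) spool();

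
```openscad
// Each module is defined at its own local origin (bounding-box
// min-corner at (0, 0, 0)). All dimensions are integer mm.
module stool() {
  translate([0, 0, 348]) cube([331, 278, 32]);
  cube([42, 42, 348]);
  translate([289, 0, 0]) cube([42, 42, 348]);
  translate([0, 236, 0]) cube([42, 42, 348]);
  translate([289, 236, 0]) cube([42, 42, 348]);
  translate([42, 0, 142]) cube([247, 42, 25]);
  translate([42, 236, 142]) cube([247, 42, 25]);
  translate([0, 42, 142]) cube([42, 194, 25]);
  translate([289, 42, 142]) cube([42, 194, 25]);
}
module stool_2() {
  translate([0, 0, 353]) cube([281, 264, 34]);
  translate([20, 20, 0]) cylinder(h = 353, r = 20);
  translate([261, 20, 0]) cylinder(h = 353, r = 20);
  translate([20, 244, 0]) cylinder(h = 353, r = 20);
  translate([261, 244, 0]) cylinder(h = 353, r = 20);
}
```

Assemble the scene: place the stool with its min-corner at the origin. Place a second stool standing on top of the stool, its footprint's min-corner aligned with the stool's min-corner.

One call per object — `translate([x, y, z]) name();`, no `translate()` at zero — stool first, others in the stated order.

stool();
translate([0, 0, 380]) stool_2();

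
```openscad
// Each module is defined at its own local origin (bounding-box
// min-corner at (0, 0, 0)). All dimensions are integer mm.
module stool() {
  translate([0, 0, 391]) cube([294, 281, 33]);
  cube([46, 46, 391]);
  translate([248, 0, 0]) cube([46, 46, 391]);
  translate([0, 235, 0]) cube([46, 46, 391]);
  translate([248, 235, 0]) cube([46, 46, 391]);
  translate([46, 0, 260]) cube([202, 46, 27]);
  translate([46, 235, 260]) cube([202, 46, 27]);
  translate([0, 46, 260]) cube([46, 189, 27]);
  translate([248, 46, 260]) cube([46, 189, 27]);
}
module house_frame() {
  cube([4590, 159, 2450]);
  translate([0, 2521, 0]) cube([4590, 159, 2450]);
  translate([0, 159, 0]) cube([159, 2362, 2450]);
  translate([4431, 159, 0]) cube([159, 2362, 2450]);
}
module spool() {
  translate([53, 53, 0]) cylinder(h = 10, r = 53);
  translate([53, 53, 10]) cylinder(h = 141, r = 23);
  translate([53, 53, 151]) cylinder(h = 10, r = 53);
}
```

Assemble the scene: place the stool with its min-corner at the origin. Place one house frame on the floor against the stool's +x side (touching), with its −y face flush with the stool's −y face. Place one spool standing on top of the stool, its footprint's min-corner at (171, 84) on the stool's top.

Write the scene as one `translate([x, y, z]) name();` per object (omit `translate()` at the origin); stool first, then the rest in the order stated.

stool();
translate([294, 0, 0]) house_frame();
translate([171, 84, 424]) spool();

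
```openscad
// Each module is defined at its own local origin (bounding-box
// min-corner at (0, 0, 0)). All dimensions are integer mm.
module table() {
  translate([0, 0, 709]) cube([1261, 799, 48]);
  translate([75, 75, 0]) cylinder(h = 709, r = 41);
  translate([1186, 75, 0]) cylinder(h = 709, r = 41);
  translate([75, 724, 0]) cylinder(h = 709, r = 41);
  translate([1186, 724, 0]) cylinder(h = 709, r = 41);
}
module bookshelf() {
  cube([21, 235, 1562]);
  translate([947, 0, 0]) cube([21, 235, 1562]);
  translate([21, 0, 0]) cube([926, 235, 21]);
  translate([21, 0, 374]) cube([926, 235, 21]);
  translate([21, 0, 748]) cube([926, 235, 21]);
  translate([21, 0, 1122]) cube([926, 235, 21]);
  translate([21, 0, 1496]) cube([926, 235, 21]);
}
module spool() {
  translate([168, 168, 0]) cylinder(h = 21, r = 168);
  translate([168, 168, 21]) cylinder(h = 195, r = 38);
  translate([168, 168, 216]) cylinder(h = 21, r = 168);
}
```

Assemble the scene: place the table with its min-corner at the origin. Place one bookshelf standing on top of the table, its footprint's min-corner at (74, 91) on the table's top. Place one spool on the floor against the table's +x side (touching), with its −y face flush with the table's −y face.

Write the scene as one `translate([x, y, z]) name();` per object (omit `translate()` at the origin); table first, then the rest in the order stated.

table();
translate([74, 91, 757]) bookshelf();
translate([1261, 0, 0]) spool();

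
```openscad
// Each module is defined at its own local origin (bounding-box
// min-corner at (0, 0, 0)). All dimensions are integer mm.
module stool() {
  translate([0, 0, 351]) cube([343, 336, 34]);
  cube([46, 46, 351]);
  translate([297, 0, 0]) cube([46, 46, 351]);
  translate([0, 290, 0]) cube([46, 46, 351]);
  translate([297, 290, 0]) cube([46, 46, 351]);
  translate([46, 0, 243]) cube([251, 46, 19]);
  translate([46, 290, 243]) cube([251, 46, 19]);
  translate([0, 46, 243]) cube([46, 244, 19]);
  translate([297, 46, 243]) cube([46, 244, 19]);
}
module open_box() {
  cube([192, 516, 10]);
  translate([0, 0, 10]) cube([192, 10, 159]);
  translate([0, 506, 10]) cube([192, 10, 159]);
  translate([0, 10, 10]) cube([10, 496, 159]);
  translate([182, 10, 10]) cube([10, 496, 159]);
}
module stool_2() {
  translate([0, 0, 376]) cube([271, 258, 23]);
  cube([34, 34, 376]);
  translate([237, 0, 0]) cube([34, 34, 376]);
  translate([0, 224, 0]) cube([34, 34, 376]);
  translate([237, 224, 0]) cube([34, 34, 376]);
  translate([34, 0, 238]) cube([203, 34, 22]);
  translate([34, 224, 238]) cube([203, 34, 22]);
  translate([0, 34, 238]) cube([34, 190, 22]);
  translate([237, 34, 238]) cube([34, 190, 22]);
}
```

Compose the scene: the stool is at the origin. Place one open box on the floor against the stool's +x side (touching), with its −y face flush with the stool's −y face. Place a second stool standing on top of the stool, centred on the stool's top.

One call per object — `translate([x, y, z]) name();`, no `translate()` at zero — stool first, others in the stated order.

stool();
translate([343, 0, 0]) open_box();
translate([36, 39, 385]) stool_2();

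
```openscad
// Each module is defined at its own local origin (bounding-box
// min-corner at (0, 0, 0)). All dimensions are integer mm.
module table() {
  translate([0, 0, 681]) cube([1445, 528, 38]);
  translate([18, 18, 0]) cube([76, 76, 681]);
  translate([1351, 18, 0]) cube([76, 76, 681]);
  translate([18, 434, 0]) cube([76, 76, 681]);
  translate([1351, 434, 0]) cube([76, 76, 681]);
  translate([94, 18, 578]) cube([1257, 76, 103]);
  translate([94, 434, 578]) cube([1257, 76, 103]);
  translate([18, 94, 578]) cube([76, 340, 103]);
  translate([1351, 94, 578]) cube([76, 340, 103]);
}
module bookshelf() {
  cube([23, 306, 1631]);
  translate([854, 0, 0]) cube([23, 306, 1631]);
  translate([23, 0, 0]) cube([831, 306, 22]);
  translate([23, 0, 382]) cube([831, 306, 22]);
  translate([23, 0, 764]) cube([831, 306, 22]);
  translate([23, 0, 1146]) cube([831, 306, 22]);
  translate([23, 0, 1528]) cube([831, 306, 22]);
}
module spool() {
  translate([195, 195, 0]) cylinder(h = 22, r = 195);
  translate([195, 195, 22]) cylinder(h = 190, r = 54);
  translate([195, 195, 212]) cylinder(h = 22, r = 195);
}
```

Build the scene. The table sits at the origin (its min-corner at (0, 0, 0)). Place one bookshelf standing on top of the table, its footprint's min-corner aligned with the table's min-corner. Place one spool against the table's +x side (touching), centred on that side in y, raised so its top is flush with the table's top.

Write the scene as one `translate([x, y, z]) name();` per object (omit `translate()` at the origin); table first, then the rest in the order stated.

table();
translate([0, 0, 719]) bookshelf();
translate([1445, 69, 485]) spool();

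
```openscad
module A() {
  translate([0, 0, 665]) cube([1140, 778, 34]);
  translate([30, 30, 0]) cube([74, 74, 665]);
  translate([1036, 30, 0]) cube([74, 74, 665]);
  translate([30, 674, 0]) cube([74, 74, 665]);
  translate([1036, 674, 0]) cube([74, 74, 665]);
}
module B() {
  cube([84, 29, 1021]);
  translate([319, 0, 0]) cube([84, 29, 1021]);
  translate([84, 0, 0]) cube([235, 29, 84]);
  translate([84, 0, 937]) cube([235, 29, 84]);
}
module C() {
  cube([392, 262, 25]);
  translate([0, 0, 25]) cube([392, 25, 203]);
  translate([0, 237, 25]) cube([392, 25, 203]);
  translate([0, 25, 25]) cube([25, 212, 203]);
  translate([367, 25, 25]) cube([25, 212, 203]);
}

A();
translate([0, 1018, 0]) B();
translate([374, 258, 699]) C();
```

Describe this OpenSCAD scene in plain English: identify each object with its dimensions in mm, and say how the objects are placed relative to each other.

A is a table: top 1140 mm (x) × 778 mm (y), 34 mm thick, upper face at z = 699 mm, on four 74×74 mm square legs, each inset 30 mm from the nearest pair of top edges, running from z = 0 to the bottom of the top.

B is a picture frame with a 235×853 mm rectangular opening (x by z) and a uniform 84 mm border on every side. Frame depth is 29 mm along y. It is built from two vertical stiles running the full outside height and two horizontal rails spanning the gap between the stiles.

C is an open-topped rectangular box: outside dimensions 392×262×228 mm, with a uniform wall and base thickness of 25 mm. The base is a full 392×262 slab on the floor; four walls sit on top of the base. The front and back walls (the −y and +y sides) span the full width; the two side walls fit between them.

The picture frame is on the floor beside the table on its +y side. The open box is on top of the table, centred.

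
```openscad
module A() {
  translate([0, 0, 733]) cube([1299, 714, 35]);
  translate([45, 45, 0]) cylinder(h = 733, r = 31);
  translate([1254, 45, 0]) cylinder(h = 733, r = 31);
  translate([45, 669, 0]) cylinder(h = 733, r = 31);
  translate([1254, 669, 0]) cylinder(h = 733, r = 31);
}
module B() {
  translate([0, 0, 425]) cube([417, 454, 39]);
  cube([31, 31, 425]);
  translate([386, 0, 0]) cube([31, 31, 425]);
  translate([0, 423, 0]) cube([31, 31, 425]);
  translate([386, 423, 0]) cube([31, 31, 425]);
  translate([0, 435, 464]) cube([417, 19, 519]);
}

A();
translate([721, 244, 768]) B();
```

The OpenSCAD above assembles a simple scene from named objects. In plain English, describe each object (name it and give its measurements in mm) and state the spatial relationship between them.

A is a table: top 1299 mm (x) × 714 mm (y), 35 mm thick, upper face at z = 768 mm, on four round legs of 62 mm diameter, each leg's bounding box inset 14 mm from the nearest pair of top edges, running from z = 0 to the bottom of the top.

B is a chair: 417×454 mm seat, 39 mm thick, top at z = 464 mm, on four 31 mm square corner legs flush with the seat edges. A 19 mm thick backrest slab spans the full seat width, extending 519 mm above the seat top, its back face flush with the seat's +y edge.

The chair is on top of the table.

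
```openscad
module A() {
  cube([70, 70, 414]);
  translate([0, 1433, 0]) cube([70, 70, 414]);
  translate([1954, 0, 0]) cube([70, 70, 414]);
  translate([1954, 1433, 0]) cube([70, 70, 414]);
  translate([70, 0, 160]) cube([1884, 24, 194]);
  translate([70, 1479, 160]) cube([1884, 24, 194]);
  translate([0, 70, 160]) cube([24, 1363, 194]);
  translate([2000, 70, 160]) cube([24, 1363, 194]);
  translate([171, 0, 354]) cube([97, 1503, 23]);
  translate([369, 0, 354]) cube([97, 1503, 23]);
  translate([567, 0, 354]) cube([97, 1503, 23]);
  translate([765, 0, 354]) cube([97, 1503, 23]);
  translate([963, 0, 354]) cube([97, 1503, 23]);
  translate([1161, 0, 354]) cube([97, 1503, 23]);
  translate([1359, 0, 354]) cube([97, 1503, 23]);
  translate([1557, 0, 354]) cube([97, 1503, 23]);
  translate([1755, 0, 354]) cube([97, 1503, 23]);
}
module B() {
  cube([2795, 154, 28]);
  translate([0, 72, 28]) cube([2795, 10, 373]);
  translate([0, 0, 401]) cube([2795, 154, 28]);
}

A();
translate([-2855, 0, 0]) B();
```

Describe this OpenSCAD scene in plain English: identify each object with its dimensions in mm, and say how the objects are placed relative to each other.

A is a bed frame 2024 mm long (x) by 1503 mm wide (y). Four 70×70 mm corner posts, 414 mm tall, at the corners of the footprint. Four rails of 24 mm thickness and 194 mm height run between adjacent posts with their undersides at z = 160 mm, their outer faces flush with the outside of the frame (the two x-running rails run between the posts' inner faces; the two y-running rails run between the posts' inner faces). 9 slats, each 97 mm wide (x) and 23 mm thick, lie across the top of the two x-running rails, running the full 1503 mm width of the frame in y; the slats are evenly spaced along x between the inner faces of the end posts with equal gaps (rounded down to the nearest mm) at the −x end and between each pair — any rounding remainder accumulates at the +x end.

B is an I-beam lying along x, 2795 mm long. Overall section height 429 mm. Two flanges 154 mm wide (y) and 28 mm thick, one on the floor and one at the top; a web 10 mm thick runs between them, centred on the flange width.

The I-beam is on the floor beside the bed frame on its −x side.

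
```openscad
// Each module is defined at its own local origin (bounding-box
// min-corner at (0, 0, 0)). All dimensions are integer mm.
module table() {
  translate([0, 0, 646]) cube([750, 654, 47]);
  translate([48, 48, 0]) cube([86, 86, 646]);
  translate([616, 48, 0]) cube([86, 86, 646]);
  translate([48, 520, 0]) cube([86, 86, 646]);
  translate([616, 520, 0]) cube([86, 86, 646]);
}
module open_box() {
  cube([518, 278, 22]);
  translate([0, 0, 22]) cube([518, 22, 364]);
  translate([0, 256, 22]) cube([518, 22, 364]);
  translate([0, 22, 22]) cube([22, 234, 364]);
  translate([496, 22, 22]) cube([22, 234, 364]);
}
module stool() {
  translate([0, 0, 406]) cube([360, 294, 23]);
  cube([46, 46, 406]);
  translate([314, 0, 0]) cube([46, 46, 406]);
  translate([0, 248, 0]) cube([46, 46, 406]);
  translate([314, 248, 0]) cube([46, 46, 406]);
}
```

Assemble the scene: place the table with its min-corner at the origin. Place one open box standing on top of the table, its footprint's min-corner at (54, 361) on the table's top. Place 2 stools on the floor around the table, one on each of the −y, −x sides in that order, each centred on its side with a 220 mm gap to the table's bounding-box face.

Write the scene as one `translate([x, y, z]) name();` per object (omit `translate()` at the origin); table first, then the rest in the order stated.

table();
translate([54, 361, 693]) open_box();
translate([195, -514, 0]) stool();
translate([-580, 180, 0]) stool();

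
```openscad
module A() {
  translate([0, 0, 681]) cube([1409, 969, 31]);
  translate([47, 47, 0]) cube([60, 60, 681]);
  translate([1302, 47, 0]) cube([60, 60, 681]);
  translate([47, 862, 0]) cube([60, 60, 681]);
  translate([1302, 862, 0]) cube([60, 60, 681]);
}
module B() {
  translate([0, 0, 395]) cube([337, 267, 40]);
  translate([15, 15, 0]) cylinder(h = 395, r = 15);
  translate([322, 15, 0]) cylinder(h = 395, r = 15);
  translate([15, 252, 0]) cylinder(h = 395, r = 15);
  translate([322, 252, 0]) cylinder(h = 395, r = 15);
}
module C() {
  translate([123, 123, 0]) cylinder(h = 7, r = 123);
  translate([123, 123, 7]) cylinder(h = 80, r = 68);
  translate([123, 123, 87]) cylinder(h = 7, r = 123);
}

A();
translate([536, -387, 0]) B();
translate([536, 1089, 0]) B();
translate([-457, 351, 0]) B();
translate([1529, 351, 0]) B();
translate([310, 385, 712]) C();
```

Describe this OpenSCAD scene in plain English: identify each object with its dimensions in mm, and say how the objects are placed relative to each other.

A is a table: top 1409 mm (x) × 969 mm (y), 31 mm thick, upper face at z = 712 mm, on four 60×60 mm square legs, each inset 47 mm from the nearest pair of top edges, running from z = 0 to the bottom of the top.

B is a four-legged stool. The seat is 337×267 mm, 40 mm thick, top at z = 435 mm. It stands on four round legs, each 30 mm in diameter, from z = 0 to the seat underside, each leg's axis is inset half a diameter from the nearest pair of seat edges (so the leg's bounding box is flush with the corner).

C is a spool: two coaxial disc flanges of radius 123 mm and thickness 7 mm, joined by a core cylinder of radius 68 mm and height 80 mm. The lower flange rests on z = 0 and the three cylinders share a vertical axis.

Four stools sit around the table at the −y, +y, −x, +x sides. The spool is on top of the table.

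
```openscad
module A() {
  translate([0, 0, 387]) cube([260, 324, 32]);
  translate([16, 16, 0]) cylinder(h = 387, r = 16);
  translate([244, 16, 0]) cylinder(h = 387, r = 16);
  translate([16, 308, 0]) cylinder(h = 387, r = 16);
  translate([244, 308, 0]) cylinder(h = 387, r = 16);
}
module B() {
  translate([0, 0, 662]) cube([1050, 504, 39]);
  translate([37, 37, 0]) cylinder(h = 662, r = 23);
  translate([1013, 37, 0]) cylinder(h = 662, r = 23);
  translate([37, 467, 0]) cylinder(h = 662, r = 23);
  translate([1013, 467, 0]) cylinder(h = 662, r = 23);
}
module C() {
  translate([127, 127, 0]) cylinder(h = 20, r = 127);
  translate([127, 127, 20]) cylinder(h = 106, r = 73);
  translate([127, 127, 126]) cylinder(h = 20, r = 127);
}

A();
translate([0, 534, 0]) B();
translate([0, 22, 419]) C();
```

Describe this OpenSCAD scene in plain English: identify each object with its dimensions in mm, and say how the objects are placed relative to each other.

A is a simple wooden stool: a rectangular seat 260 mm (x) by 324 mm (y), 32 mm thick, top face at z = 419 mm, on four round legs, each 32 mm in diameter. The legs rest on z = 0, each leg's axis is inset half a diameter from the nearest pair of seat edges (so the leg's bounding box is flush with the corner).

B is a rectangular dining table. The top is 1050×504×39 mm with its upper surface at z = 701 mm. It stands on four round legs of 46 mm diameter, each leg's bounding box inset 14 mm from the nearest pair of top edges, running from the floor to the underside of the top.

C is a spool: two coaxial disc flanges of radius 127 mm and thickness 20 mm, joined by a core cylinder of radius 73 mm and height 106 mm. The lower flange rests on z = 0 and the three cylinders share a vertical axis.

The table is on the floor beside the stool on its +y side. The spool is on top of the stool.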